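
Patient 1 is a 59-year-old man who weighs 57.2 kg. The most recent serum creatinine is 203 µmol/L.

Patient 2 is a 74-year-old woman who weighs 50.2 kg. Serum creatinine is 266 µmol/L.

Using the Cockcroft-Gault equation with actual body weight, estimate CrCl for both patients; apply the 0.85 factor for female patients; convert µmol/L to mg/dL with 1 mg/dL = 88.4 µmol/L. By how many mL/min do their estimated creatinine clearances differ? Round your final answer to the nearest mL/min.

Patient 1: SCr = 203 / 88.4 = 2.296 mg/dL
Patient 1: CrCl = (140 − 59) × 57.2 / (72 × 2.296) = 4633.2 / 165.31 ≈ 28.0 mL/min
Patient 2: SCr = 266 / 88.4 = 3.009 mg/dL
Patient 2: CrCl = (140 − 74) × 50.2 / (72 × 3.009) × 0.85 = 3313.2 / 216.65 × 0.85 ≈ 13.0 mL/min
|28.0 − 13.0| = 15.0 mL/min

15 mL/min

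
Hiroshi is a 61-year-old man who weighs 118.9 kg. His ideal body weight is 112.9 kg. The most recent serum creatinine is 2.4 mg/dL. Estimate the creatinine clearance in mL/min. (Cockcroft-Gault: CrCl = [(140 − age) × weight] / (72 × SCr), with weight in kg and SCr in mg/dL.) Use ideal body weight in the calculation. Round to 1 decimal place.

CrCl = (140 − 61) × 112.9 / (72 × 2.4) = 8919.1 / 172.80 ≈ 51.6 mL/min

51.6 mL/min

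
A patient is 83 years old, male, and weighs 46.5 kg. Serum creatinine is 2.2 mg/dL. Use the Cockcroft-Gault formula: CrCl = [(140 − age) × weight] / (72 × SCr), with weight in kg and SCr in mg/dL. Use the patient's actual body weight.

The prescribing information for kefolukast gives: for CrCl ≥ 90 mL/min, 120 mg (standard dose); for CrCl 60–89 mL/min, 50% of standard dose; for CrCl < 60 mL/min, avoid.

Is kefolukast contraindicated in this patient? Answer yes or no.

CrCl = (140 − 83) × 46.5 / (72 × 2.2) = 2650.5 / 158.40 ≈ 16.7 mL/min
CrCl ≈ 17 mL/min, which is < 60 mL/min.

yes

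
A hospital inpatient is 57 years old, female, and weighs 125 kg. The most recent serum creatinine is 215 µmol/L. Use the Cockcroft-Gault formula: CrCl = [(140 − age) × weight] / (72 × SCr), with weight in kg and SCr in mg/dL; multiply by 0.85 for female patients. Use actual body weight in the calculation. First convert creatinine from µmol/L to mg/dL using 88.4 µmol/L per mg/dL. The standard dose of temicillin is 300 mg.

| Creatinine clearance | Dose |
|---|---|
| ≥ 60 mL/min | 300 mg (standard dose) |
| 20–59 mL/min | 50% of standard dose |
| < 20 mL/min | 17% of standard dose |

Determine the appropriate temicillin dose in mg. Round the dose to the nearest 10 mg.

SCr = 215 / 88.4 = 2.432 mg/dL
CrCl = (140 − 57) × 125 / (72 × 2.432) × 0.85 = 10375.0 / 175.10 × 0.85 ≈ 50.4 mL/min
CrCl ≈ 50 mL/min → bracket 20–59 mL/min.
50% of 300 mg = 150 mg

150 mg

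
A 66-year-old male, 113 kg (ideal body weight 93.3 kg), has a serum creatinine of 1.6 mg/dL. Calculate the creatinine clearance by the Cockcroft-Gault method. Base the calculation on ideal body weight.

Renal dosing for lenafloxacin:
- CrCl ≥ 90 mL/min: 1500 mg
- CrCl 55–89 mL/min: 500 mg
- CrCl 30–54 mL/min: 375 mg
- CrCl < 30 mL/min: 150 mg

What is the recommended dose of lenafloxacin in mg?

CrCl = (140 − 66) × 93.3 / (72 × 1.6) = 6904.2 / 115.20 ≈ 59.9 mL/min
CrCl ≈ 60 mL/min → bracket 55–89 mL/min.
Dose for this bracket: 500 mg.

500 mg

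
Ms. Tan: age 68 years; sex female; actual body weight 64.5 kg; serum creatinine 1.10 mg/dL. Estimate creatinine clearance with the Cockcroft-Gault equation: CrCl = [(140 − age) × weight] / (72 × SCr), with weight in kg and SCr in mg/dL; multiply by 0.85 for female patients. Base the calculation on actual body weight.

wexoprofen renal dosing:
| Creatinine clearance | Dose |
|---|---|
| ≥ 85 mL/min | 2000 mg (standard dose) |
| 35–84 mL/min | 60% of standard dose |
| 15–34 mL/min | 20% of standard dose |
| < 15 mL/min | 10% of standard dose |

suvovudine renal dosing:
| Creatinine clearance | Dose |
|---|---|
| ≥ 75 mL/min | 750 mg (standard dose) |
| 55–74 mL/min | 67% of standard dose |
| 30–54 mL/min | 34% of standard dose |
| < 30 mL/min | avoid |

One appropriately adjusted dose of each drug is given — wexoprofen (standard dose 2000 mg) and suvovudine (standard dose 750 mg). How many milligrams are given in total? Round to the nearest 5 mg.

1455 mg

CrCl = (140 − 68) × 64.5 / (72 × 1.1) × 0.85 = 4644.0 / 79.20 × 0.85 ≈ 49.8 mL/min
CrCl ≈ 50 mL/min.
wexoprofen: 35–84 mL/min → 60% of 2000 mg = 1200 mg.
suvovudine: 30–54 mL/min → 34% of 750 mg = 255 mg.
Total = 1200 + 255 = 1455 mg.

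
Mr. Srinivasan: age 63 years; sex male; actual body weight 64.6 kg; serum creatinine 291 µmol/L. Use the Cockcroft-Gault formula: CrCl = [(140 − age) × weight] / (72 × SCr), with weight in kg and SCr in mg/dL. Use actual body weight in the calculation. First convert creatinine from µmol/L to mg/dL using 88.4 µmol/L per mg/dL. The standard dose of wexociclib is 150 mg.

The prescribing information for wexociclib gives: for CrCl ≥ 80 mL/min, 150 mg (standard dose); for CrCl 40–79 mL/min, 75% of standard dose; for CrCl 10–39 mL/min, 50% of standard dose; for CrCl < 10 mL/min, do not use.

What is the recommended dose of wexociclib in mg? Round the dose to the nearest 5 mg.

75 mg

SCr = 291 / 88.4 = 3.292 mg/dL
CrCl = (140 − 63) × 64.6 / (72 × 3.292) = 4974.2 / 237.02 ≈ 21.0 mL/min
CrCl ≈ 21 mL/min → bracket 10–39 mL/min.
50% of 150 mg = 75 mg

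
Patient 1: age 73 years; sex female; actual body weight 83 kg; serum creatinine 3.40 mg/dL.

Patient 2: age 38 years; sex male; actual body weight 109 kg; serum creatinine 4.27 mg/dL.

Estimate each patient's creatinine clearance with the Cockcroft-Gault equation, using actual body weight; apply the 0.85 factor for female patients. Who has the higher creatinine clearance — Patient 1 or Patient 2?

Patient 2

Patient 1: CrCl = (140 − 73) × 83 / (72 × 3.4) × 0.85 = 5561.0 / 244.80 × 0.85 ≈ 19.3 mL/min
Patient 2: CrCl = (140 − 38) × 109 / (72 × 4.27) = 11118.0 / 307.44 ≈ 36.2 mL/min
19.3 vs 36.2 mL/min → Patient 2 is higher.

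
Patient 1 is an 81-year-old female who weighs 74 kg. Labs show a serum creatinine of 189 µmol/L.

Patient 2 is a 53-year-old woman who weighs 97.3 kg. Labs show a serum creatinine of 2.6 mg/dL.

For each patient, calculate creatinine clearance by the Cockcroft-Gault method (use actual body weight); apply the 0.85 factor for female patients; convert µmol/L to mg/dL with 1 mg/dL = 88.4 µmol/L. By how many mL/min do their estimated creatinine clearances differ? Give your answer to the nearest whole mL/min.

14 mL/min

Patient 1: SCr = 189 / 88.4 = 2.138 mg/dL
Patient 1: CrCl = (140 − 81) × 74 / (72 × 2.138) × 0.85 = 4366.0 / 153.94 × 0.85 ≈ 24.1 mL/min
Patient 2: CrCl = (140 − 53) × 97.3 / (72 × 2.6) × 0.85 = 8465.1 / 187.20 × 0.85 ≈ 38.4 mL/min
|24.1 − 38.4| = 14.3 mL/min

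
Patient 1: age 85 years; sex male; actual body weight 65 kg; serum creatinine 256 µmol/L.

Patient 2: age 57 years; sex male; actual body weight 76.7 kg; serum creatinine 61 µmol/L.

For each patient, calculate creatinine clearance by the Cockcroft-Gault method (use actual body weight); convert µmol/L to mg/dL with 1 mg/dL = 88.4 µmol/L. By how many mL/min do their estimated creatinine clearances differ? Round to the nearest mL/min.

111 mL/min

Patient 1: SCr = 256 / 88.4 = 2.896 mg/dL
Patient 1: CrCl = (140 − 85) × 65 / (72 × 2.896) = 3575.0 / 208.51 ≈ 17.1 mL/min
Patient 2: SCr = 61 / 88.4 = 0.69 mg/dL
Patient 2: CrCl = (140 − 57) × 76.7 / (72 × 0.69) = 6366.1 / 49.68 ≈ 128.1 mL/min
|17.1 − 128.1| = 111.0 mL/min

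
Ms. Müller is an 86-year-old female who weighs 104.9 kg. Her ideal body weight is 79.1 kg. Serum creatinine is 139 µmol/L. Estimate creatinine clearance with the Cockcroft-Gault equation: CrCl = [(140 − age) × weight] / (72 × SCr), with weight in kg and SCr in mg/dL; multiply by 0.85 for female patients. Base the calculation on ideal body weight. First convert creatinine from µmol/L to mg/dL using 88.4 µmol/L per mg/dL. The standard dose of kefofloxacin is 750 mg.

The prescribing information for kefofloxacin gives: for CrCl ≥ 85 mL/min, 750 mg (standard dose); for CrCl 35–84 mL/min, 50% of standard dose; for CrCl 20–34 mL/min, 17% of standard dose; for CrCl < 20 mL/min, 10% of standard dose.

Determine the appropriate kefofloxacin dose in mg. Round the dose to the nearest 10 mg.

SCr = 139 / 88.4 = 1.572 mg/dL
CrCl = (140 − 86) × 79.1 / (72 × 1.572) × 0.85 = 4271.4 / 113.18 × 0.85 ≈ 32.1 mL/min
CrCl ≈ 32 mL/min → bracket 20–34 mL/min.
17% of 750 mg = 127.5 mg → 130 mg

130 mg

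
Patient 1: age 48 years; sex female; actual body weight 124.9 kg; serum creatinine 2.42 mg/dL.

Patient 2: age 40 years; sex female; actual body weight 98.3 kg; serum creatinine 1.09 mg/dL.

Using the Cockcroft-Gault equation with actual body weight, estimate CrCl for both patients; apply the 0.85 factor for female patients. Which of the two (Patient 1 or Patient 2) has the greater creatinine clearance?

Patient 2

Patient 1: CrCl = (140 − 48) × 124.9 / (72 × 2.42) × 0.85 = 11490.8 / 174.24 × 0.85 ≈ 56.1 mL/min
Patient 2: CrCl = (140 − 40) × 98.3 / (72 × 1.09) × 0.85 = 9830.0 / 78.48 × 0.85 ≈ 106.5 mL/min
56.1 vs 106.5 mL/min → Patient 2 is higher.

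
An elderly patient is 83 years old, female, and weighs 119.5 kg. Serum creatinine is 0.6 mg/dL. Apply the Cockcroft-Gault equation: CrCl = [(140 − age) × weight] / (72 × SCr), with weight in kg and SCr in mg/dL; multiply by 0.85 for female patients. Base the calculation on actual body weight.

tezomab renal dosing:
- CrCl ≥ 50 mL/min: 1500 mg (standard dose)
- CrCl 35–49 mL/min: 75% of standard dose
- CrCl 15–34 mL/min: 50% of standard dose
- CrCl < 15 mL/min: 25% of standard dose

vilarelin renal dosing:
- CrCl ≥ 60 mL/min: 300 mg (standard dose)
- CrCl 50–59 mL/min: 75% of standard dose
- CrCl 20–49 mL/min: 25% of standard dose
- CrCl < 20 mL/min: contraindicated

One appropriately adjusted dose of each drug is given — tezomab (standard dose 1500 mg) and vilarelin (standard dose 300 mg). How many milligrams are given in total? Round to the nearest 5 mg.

1800 mg

CrCl = (140 − 83) × 119.5 / (72 × 0.6) × 0.85 = 6811.5 / 43.20 × 0.85 ≈ 134.0 mL/min
CrCl ≈ 134 mL/min.
tezomab: ≥ 50 mL/min → 100% of 1500 mg = 1500 mg.
vilarelin: ≥ 60 mL/min → 100% of 300 mg = 300 mg.
Total = 1500 + 300 = 1800 mg.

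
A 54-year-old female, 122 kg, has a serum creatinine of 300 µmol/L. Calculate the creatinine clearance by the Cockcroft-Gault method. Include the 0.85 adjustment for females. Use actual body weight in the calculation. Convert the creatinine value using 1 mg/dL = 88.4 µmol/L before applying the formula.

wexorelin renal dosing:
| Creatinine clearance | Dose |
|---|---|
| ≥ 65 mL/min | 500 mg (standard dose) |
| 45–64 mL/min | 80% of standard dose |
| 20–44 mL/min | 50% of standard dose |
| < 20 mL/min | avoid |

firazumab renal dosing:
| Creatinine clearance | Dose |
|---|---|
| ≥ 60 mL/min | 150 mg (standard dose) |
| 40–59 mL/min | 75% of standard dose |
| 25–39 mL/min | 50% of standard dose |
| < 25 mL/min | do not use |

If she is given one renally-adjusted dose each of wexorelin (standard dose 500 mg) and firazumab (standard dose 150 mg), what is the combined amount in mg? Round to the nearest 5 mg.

SCr = 300 / 88.4 = 3.394 mg/dL
CrCl = (140 − 54) × 122 / (72 × 3.394) × 0.85 = 10492.0 / 244.37 × 0.85 ≈ 36.5 mL/min
CrCl ≈ 36 mL/min.
wexorelin: 20–44 mL/min → 50% of 500 mg = 250 mg.
firazumab: 25–39 mL/min → 50% of 150 mg = 75 mg.
Total = 250 + 75 = 325 mg.

325 mg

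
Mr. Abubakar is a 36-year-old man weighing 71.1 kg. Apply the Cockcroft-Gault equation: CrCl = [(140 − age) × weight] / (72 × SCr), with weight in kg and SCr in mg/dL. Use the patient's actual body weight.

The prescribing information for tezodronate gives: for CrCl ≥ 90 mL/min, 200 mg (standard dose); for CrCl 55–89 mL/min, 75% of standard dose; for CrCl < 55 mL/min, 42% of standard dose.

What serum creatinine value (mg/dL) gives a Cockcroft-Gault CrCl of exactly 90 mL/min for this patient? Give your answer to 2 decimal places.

1.14 mg/dL

Standard dose requires CrCl ≥ 90 mL/min.
Set (140 − 36) × 71.1 / (72 × SCr) = 90
SCr = (140 − 36) × 71.1 / (72 × 90) = 1.141 mg/dL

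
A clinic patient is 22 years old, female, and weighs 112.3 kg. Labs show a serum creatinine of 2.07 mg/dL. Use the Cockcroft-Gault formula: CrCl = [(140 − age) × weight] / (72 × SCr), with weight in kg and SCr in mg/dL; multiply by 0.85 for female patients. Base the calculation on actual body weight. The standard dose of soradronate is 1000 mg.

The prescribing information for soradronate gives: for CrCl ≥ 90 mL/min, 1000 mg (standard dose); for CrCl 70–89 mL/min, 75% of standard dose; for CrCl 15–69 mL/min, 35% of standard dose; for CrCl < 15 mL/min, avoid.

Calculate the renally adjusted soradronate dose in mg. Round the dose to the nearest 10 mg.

750 mg

CrCl = (140 − 22) × 112.3 / (72 × 2.07) × 0.85 = 13251.4 / 149.04 × 0.85 ≈ 75.6 mL/min
CrCl ≈ 76 mL/min → bracket 70–89 mL/min.
75% of 1000 mg = 750 mg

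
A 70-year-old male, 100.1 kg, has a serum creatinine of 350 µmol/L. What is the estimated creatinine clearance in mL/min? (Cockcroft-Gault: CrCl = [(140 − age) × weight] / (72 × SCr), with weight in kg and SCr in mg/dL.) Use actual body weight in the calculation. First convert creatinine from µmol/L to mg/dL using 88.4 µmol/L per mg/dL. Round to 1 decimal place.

SCr = 350 / 88.4 = 3.959 mg/dL
CrCl = (140 − 70) × 100.1 / (72 × 3.959) = 7007.0 / 285.05 ≈ 24.6 mL/min

24.6 mL/min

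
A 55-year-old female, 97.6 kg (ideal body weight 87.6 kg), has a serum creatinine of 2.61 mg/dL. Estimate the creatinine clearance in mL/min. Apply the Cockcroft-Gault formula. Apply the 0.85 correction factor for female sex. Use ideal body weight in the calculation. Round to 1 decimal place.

33.7 mL/min

CrCl = (140 − 55) × 87.6 / (72 × 2.61) × 0.85 = 7446.0 / 187.92 × 0.85 ≈ 33.7 mL/min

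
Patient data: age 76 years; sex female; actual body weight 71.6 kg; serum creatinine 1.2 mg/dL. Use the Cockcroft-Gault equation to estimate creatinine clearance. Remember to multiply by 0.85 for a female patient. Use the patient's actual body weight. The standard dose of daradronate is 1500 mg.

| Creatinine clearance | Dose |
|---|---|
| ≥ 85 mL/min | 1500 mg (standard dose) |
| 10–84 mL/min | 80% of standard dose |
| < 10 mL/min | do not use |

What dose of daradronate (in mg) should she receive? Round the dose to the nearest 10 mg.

CrCl = (140 − 76) × 71.6 / (72 × 1.2) × 0.85 = 4582.4 / 86.40 × 0.85 ≈ 45.1 mL/min
CrCl ≈ 45 mL/min → bracket 10–84 mL/min.
80% of 1500 mg = 1200 mg

1200 mg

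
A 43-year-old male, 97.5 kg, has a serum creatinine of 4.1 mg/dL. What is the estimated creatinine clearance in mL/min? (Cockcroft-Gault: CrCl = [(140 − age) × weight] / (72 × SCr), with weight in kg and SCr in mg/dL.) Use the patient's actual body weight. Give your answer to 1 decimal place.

32.0 mL/min

CrCl = (140 − 43) × 97.5 / (72 × 4.1) = 9457.5 / 295.20 ≈ 32.0 mL/min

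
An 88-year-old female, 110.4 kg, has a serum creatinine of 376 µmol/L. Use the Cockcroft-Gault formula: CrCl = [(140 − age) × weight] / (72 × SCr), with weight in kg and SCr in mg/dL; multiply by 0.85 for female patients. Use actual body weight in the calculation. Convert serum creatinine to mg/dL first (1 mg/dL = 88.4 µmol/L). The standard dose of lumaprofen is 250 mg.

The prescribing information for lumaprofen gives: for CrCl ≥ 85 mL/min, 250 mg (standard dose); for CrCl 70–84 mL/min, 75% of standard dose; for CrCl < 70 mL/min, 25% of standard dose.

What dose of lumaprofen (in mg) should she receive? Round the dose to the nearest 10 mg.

60 mg

SCr = 376 / 88.4 = 4.253 mg/dL
CrCl = (140 − 88) × 110.4 / (72 × 4.253) × 0.85 = 5740.8 / 306.22 × 0.85 ≈ 15.9 mL/min
CrCl ≈ 16 mL/min → bracket < 70 mL/min.
25% of 250 mg = 62.5 mg → 60 mg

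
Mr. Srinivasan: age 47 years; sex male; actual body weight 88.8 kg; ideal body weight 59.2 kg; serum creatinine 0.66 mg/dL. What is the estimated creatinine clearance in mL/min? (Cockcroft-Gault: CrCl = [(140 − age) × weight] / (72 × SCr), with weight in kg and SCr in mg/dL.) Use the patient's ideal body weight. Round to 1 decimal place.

CrCl = (140 − 47) × 59.2 / (72 × 0.66) = 5505.6 / 47.52 ≈ 115.9 mL/min

115.9 mL/min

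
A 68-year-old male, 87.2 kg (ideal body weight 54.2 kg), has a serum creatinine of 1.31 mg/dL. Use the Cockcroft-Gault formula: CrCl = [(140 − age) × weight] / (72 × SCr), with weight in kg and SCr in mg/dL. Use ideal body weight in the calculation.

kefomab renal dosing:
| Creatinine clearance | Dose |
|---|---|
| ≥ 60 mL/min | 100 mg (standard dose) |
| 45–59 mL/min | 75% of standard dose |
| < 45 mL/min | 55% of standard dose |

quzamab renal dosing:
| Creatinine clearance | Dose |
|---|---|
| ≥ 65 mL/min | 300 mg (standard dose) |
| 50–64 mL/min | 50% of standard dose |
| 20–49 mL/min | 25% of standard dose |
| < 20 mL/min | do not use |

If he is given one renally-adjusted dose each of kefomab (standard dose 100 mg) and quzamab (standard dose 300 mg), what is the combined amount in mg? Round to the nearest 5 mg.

CrCl = (140 − 68) × 54.2 / (72 × 1.31) = 3902.4 / 94.32 ≈ 41.4 mL/min
CrCl ≈ 41 mL/min.
kefomab: < 45 mL/min → 55% of 100 mg = 55 mg.
quzamab: 20–49 mL/min → 25% of 300 mg = 75 mg.
Total = 55 + 75 = 130 mg.

130 mg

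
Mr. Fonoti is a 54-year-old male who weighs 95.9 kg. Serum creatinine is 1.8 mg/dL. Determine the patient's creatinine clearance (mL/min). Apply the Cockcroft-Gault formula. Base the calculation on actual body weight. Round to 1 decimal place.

63.6 mL/min

CrCl = (140 − 54) × 95.9 / (72 × 1.8) = 8247.4 / 129.60 ≈ 63.6 mL/min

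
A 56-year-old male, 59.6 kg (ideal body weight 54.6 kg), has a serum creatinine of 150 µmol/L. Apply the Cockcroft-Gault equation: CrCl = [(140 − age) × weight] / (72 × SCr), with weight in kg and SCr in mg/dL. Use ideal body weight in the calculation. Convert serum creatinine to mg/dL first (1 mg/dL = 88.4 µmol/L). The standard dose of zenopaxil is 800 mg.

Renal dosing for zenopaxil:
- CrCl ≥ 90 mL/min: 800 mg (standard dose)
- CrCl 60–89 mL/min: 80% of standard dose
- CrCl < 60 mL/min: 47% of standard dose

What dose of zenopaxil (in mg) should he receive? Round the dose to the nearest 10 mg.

380 mg

SCr = 150 / 88.4 = 1.697 mg/dL
CrCl = (140 − 56) × 54.6 / (72 × 1.697) = 4586.4 / 122.18 ≈ 37.5 mL/min
CrCl ≈ 38 mL/min → bracket < 60 mL/min.
47% of 800 mg = 376 mg → 380 mg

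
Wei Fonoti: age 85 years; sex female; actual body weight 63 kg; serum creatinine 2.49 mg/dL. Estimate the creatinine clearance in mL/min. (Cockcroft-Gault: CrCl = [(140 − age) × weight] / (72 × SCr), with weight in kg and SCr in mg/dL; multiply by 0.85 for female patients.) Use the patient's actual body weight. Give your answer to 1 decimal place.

CrCl = (140 − 85) × 63 / (72 × 2.49) × 0.85 = 3465.0 / 179.28 × 0.85 ≈ 16.4 mL/min

16.4 mL/min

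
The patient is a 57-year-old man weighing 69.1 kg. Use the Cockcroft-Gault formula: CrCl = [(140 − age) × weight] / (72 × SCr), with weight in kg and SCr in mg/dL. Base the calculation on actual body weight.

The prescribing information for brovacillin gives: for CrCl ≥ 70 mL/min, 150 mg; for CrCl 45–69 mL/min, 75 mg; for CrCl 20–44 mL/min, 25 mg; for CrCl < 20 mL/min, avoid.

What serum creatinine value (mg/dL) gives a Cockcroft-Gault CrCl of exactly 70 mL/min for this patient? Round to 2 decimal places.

Standard dose requires CrCl ≥ 70 mL/min.
Set (140 − 57) × 69.1 / (72 × SCr) = 70
SCr = (140 − 57) × 69.1 / (72 × 70) = 1.138 mg/dL

1.14 mg/dL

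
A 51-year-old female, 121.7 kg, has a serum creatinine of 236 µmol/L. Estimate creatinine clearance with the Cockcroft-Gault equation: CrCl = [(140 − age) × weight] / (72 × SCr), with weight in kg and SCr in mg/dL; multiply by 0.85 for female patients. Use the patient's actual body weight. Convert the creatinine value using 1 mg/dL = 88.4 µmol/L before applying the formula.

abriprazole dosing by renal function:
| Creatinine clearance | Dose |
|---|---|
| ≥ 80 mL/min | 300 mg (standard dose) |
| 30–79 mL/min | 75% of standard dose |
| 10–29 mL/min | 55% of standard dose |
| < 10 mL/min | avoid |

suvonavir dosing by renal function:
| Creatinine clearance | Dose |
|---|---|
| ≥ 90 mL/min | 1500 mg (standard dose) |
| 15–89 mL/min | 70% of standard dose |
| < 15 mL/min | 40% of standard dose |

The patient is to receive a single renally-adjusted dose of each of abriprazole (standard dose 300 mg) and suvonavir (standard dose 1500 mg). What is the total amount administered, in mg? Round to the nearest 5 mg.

SCr = 236 / 88.4 = 2.67 mg/dL
CrCl = (140 − 51) × 121.7 / (72 × 2.67) × 0.85 = 10831.3 / 192.24 × 0.85 ≈ 47.9 mL/min
CrCl ≈ 48 mL/min.
abriprazole: 30–79 mL/min → 75% of 300 mg = 225 mg.
suvonavir: 15–89 mL/min → 70% of 1500 mg = 1050 mg.
Total = 225 + 1050 = 1275 mg.

1275 mg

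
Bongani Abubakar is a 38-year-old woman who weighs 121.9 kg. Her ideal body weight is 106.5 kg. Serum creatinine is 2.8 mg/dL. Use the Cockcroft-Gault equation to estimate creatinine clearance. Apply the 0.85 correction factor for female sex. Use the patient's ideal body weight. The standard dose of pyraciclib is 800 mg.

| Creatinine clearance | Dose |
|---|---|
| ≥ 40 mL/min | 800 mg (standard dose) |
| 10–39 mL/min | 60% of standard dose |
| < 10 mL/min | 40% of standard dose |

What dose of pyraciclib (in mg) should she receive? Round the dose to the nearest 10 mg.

800 mg

CrCl = (140 − 38) × 106.5 / (72 × 2.8) × 0.85 = 10863.0 / 201.60 × 0.85 ≈ 45.8 mL/min
CrCl ≈ 46 mL/min → bracket ≥ 40 mL/min.
100% of 800 mg = 800 mg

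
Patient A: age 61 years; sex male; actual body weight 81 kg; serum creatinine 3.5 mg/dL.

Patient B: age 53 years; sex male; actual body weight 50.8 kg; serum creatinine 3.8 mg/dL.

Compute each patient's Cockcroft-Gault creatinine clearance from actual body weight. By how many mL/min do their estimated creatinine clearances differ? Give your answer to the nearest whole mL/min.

Patient A: CrCl = (140 − 61) × 81 / (72 × 3.5) = 6399.0 / 252.00 ≈ 25.4 mL/min
Patient B: CrCl = (140 − 53) × 50.8 / (72 × 3.8) = 4419.6 / 273.60 ≈ 16.2 mL/min
|25.4 − 16.2| = 9.2 mL/min

9 mL/min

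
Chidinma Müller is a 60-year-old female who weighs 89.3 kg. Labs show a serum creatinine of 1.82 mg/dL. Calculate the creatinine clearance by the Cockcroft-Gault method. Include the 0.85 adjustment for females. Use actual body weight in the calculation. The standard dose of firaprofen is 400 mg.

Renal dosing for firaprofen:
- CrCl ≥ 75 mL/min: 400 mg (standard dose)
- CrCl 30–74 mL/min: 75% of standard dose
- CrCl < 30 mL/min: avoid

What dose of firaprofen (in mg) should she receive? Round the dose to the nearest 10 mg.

300 mg

CrCl = (140 − 60) × 89.3 / (72 × 1.82) × 0.85 = 7144.0 / 131.04 × 0.85 ≈ 46.3 mL/min
CrCl ≈ 46 mL/min → bracket 30–74 mL/min.
75% of 400 mg = 300 mg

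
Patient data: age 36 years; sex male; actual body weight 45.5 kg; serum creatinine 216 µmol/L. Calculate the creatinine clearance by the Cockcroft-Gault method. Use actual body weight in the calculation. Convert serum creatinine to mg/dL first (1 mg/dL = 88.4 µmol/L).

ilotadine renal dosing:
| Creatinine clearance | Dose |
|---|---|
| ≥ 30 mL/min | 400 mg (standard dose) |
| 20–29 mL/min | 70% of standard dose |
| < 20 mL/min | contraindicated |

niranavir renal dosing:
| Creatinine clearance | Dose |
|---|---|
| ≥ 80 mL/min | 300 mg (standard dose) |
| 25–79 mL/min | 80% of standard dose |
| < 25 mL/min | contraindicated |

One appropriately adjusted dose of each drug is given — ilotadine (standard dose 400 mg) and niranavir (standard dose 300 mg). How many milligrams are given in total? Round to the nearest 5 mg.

520 mg

SCr = 216 / 88.4 = 2.443 mg/dL
CrCl = (140 − 36) × 45.5 / (72 × 2.443) = 4732.0 / 175.90 ≈ 26.9 mL/min
CrCl ≈ 27 mL/min.
ilotadine: 20–29 mL/min → 70% of 400 mg = 280 mg.
niranavir: 25–79 mL/min → 80% of 300 mg = 240 mg.
Total = 280 + 240 = 520 mg.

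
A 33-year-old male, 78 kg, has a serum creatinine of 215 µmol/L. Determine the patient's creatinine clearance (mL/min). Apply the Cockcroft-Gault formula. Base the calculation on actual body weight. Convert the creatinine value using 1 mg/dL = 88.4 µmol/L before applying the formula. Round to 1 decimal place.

47.7 mL/min

SCr = 215 / 88.4 = 2.432 mg/dL
CrCl = (140 − 33) × 78 / (72 × 2.432) = 8346.0 / 175.10 ≈ 47.7 mL/min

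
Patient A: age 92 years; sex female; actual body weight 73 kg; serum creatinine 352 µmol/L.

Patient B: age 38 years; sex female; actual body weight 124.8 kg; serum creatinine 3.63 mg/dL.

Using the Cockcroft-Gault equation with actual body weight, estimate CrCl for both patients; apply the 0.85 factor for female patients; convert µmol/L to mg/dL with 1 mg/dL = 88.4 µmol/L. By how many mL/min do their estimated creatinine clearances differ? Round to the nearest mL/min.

Patient A: SCr = 352 / 88.4 = 3.982 mg/dL
Patient A: CrCl = (140 − 92) × 73 / (72 × 3.982) × 0.85 = 3504.0 / 286.70 × 0.85 ≈ 10.4 mL/min
Patient B: CrCl = (140 − 38) × 124.8 / (72 × 3.63) × 0.85 = 12729.6 / 261.36 × 0.85 ≈ 41.4 mL/min
|10.4 − 41.4| = 31.0 mL/min

31 mL/min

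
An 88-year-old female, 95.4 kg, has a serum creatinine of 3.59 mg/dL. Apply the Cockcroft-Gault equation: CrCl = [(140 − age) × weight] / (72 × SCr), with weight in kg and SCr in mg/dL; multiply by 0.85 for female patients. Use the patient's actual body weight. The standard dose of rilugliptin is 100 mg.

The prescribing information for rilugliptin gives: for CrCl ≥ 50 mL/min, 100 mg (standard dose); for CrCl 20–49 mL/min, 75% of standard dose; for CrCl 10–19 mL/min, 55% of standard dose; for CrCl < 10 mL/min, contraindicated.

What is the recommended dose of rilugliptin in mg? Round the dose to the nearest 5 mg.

55 mg

CrCl = (140 − 88) × 95.4 / (72 × 3.59) × 0.85 = 4960.8 / 258.48 × 0.85 ≈ 16.3 mL/min
CrCl ≈ 16 mL/min → bracket 10–19 mL/min.
55% of 100 mg = 55 mg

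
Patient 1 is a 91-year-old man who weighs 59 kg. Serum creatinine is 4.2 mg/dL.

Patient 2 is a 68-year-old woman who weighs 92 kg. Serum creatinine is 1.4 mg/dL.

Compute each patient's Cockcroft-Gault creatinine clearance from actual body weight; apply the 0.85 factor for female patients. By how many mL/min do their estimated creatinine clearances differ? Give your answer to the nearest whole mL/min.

46 mL/min

Patient 1: CrCl = (140 − 91) × 59 / (72 × 4.2) = 2891.0 / 302.40 ≈ 9.6 mL/min
Patient 2: CrCl = (140 − 68) × 92 / (72 × 1.4) × 0.85 = 6624.0 / 100.80 × 0.85 ≈ 55.9 mL/min
|9.6 − 55.9| = 46.3 mL/min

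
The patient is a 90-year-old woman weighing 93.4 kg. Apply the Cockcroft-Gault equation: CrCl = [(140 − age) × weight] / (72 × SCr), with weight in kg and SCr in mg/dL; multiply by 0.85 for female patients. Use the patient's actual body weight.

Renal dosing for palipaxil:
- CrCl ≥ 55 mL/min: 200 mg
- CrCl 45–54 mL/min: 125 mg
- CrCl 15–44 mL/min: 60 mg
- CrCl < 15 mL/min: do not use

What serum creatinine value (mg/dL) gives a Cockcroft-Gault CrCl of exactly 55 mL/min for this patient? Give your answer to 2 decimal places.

1.00 mg/dL

Standard dose requires CrCl ≥ 55 mL/min.
Set (140 − 90) × 93.4 × 0.85 / (72 × SCr) = 55
SCr = (140 − 90) × 93.4 × 0.85 / (72 × 55) = 1.002 mg/dL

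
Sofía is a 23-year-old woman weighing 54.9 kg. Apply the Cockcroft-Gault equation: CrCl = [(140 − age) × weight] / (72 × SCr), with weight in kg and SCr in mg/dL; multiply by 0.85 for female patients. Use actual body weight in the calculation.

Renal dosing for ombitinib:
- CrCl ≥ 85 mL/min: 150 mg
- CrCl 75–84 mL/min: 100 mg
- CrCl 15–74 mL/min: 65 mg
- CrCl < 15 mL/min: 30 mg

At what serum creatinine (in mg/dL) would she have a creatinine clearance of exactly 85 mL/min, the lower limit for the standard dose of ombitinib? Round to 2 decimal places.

Standard dose requires CrCl ≥ 85 mL/min.
Set (140 − 23) × 54.9 × 0.85 / (72 × SCr) = 85
SCr = (140 − 23) × 54.9 × 0.85 / (72 × 85) = 0.892 mg/dL

0.89 mg/dL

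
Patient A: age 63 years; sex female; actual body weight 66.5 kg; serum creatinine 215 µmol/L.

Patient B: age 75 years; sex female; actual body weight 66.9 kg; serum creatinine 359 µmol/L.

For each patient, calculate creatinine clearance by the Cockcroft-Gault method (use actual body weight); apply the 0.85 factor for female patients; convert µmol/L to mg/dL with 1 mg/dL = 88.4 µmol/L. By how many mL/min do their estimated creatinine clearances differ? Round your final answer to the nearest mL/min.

12 mL/min

Patient A: SCr = 215 / 88.4 = 2.432 mg/dL
Patient A: CrCl = (140 − 63) × 66.5 / (72 × 2.432) × 0.85 = 5120.5 / 175.10 × 0.85 ≈ 24.9 mL/min
Patient B: SCr = 359 / 88.4 = 4.061 mg/dL
Patient B: CrCl = (140 − 75) × 66.9 / (72 × 4.061) × 0.85 = 4348.5 / 292.39 × 0.85 ≈ 12.6 mL/min
|24.9 − 12.6| = 12.3 mL/min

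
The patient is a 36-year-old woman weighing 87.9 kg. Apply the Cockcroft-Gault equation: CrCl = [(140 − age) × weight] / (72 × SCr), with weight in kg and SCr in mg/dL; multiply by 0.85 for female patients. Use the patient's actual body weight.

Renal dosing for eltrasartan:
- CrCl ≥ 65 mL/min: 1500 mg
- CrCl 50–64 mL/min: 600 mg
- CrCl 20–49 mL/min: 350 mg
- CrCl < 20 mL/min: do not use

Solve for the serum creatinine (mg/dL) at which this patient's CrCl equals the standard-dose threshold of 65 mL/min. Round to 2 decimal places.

Standard dose requires CrCl ≥ 65 mL/min.
Set (140 − 36) × 87.9 × 0.85 / (72 × SCr) = 65
SCr = (140 − 36) × 87.9 × 0.85 / (72 × 65) = 1.660 mg/dL

1.66 mg/dL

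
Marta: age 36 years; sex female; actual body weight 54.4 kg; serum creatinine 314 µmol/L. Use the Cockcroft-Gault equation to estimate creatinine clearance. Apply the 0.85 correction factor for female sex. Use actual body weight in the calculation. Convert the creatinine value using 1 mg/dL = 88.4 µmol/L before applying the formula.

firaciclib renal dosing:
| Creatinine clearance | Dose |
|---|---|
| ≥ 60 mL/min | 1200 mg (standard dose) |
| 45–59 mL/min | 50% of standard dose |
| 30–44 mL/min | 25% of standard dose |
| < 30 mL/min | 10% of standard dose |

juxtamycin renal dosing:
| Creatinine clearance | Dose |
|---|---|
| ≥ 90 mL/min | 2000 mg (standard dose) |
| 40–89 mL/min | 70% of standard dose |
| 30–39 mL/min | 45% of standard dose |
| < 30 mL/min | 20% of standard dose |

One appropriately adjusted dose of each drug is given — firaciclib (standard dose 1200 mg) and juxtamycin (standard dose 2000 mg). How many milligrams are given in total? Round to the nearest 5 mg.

520 mg

SCr = 314 / 88.4 = 3.552 mg/dL
CrCl = (140 − 36) × 54.4 / (72 × 3.552) × 0.85 = 5657.6 / 255.74 × 0.85 ≈ 18.8 mL/min
CrCl ≈ 19 mL/min.
firaciclib: < 30 mL/min → 10% of 1200 mg = 120 mg.
juxtamycin: < 30 mL/min → 20% of 2000 mg = 400 mg.
Total = 120 + 400 = 520 mg.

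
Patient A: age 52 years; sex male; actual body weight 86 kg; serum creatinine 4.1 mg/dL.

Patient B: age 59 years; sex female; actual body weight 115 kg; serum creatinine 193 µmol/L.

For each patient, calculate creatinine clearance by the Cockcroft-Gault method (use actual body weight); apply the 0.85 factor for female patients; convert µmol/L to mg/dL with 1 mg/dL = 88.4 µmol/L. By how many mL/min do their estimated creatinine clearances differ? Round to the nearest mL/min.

Patient A: CrCl = (140 − 52) × 86 / (72 × 4.1) = 7568.0 / 295.20 ≈ 25.6 mL/min
Patient B: SCr = 193 / 88.4 = 2.183 mg/dL
Patient B: CrCl = (140 − 59) × 115 / (72 × 2.183) × 0.85 = 9315.0 / 157.18 × 0.85 ≈ 50.4 mL/min
|25.6 − 50.4| = 24.8 mL/min

25 mL/min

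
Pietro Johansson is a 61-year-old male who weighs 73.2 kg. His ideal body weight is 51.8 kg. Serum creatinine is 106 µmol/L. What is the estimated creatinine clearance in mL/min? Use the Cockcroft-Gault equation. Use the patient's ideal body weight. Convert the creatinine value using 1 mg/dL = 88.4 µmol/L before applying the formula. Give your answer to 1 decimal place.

SCr = 106 / 88.4 = 1.199 mg/dL
CrCl = (140 − 61) × 51.8 / (72 × 1.199) = 4092.2 / 86.33 ≈ 47.4 mL/min

47.4 mL/min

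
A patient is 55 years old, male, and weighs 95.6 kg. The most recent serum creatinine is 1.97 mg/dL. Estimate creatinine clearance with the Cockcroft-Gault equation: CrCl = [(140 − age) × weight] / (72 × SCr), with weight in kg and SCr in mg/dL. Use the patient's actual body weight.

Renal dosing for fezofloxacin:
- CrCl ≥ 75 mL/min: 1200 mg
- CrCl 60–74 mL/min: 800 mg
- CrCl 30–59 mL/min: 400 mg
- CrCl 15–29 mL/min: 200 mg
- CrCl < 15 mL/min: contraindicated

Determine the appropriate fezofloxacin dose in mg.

400 mg

CrCl = (140 − 55) × 95.6 / (72 × 1.97) = 8126.0 / 141.84 ≈ 57.3 mL/min
CrCl ≈ 57 mL/min → bracket 30–59 mL/min.
Dose for this bracket: 400 mg.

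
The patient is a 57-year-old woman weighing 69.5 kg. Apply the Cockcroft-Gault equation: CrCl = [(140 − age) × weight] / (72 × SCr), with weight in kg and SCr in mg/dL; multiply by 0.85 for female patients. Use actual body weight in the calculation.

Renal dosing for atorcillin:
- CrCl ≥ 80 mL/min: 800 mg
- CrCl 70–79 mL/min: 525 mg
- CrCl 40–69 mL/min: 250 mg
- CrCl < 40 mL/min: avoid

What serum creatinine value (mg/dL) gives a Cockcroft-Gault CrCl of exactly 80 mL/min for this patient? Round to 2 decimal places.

0.85 mg/dL

Standard dose requires CrCl ≥ 80 mL/min.
Set (140 − 57) × 69.5 × 0.85 / (72 × SCr) = 80
SCr = (140 − 57) × 69.5 × 0.85 / (72 × 80) = 0.851 mg/dL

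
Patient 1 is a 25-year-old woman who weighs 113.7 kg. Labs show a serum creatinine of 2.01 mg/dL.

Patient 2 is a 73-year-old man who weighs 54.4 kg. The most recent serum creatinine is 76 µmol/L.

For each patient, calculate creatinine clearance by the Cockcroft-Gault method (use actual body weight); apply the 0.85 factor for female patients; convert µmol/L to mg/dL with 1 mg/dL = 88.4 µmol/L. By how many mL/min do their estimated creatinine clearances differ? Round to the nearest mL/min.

18 mL/min

Patient 1: CrCl = (140 − 25) × 113.7 / (72 × 2.01) × 0.85 = 13075.5 / 144.72 × 0.85 ≈ 76.8 mL/min
Patient 2: SCr = 76 / 88.4 = 0.86 mg/dL
Patient 2: CrCl = (140 − 73) × 54.4 / (72 × 0.86) = 3644.8 / 61.92 ≈ 58.9 mL/min
|76.8 − 58.9| = 17.9 mL/min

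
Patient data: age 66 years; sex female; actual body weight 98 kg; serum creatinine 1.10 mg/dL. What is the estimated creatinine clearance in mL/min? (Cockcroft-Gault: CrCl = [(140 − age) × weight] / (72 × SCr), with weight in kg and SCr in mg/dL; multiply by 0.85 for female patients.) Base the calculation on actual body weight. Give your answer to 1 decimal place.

CrCl = (140 − 66) × 98 / (72 × 1.1) × 0.85 = 7252.0 / 79.20 × 0.85 ≈ 77.8 mL/min

77.8 mL/min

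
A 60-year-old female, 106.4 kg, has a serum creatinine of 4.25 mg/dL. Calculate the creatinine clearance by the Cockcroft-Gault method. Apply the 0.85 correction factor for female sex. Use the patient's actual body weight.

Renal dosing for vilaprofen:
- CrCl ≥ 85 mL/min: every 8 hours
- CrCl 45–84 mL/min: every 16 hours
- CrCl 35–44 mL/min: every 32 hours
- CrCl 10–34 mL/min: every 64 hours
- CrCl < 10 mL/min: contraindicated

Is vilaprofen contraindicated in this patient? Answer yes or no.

no

CrCl = (140 − 60) × 106.4 / (72 × 4.25) × 0.85 = 8512.0 / 306.00 × 0.85 ≈ 23.6 mL/min
CrCl ≈ 24 mL/min, which is ≥ 10 mL/min.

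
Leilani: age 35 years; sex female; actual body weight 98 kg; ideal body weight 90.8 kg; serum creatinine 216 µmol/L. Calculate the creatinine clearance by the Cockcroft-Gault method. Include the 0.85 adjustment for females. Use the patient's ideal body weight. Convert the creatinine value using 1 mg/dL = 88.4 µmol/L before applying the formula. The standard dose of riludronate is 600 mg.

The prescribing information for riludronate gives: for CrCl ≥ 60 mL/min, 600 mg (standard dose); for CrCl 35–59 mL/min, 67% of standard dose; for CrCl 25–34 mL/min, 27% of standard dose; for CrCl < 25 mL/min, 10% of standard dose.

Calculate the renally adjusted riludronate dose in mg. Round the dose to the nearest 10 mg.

400 mg

SCr = 216 / 88.4 = 2.443 mg/dL
CrCl = (140 − 35) × 90.8 / (72 × 2.443) × 0.85 = 9534.0 / 175.90 × 0.85 ≈ 46.1 mL/min
CrCl ≈ 46 mL/min → bracket 35–59 mL/min.
67% of 600 mg = 402 mg → 400 mg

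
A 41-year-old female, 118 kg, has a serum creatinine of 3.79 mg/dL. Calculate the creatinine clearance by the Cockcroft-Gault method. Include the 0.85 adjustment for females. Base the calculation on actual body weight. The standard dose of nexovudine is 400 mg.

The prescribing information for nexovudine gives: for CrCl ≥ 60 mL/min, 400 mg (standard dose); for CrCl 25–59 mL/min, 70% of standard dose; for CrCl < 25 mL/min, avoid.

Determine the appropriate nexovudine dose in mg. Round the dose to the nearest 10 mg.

280 mg

CrCl = (140 − 41) × 118 / (72 × 3.79) × 0.85 = 11682.0 / 272.88 × 0.85 ≈ 36.4 mL/min
CrCl ≈ 36 mL/min → bracket 25–59 mL/min.
70% of 400 mg = 280 mg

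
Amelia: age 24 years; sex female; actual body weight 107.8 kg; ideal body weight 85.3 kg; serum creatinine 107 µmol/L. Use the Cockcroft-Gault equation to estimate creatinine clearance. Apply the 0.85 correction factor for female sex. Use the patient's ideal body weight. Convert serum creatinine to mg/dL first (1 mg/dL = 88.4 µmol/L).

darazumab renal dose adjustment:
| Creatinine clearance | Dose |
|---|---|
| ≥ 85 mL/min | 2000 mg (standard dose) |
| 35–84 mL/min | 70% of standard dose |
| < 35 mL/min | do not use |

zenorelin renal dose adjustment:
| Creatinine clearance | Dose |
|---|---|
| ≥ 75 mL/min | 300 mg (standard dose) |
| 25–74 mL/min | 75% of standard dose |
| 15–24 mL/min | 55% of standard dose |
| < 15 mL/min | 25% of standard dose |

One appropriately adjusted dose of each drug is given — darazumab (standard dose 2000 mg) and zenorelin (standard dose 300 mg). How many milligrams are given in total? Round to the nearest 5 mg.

SCr = 107 / 88.4 = 1.21 mg/dL
CrCl = (140 − 24) × 85.3 / (72 × 1.21) × 0.85 = 9894.8 / 87.12 × 0.85 ≈ 96.5 mL/min
CrCl ≈ 97 mL/min.
darazumab: ≥ 85 mL/min → 100% of 2000 mg = 2000 mg.
zenorelin: ≥ 75 mL/min → 100% of 300 mg = 300 mg.
Total = 2000 + 300 = 2300 mg.

2300 mg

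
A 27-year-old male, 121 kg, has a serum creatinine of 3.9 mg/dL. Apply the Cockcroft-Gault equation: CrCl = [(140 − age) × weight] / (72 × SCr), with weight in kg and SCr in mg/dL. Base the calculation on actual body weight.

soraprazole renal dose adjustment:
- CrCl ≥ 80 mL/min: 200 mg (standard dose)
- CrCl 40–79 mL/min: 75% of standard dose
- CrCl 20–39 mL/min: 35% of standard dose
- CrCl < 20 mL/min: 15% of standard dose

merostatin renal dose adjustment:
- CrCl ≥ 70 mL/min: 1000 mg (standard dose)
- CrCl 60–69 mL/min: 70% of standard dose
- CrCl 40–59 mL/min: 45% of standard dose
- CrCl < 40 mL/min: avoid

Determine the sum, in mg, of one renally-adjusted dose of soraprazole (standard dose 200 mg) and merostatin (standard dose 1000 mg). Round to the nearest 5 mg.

600 mg

CrCl = (140 − 27) × 121 / (72 × 3.9) = 13673.0 / 280.80 ≈ 48.7 mL/min
CrCl ≈ 49 mL/min.
soraprazole: 40–79 mL/min → 75% of 200 mg = 150 mg.
merostatin: 40–59 mL/min → 45% of 1000 mg = 450 mg.
Total = 150 + 450 = 600 mg.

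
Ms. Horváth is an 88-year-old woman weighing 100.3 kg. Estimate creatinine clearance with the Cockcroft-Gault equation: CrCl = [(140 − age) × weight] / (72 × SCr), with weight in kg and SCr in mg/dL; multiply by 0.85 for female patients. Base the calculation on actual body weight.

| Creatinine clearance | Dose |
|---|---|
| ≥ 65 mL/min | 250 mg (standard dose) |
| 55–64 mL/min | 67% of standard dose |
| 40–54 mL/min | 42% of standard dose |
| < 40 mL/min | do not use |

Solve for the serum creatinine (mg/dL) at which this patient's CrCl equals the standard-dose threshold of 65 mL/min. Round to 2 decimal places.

Standard dose requires CrCl ≥ 65 mL/min.
Set (140 − 88) × 100.3 × 0.85 / (72 × SCr) = 65
SCr = (140 − 88) × 100.3 × 0.85 / (72 × 65) = 0.947 mg/dL

0.95 mg/dL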